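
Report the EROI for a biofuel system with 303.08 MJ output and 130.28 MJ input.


EROI = E_out / E_in
= 303.08 / 130.28
= 2.3264

2.3264


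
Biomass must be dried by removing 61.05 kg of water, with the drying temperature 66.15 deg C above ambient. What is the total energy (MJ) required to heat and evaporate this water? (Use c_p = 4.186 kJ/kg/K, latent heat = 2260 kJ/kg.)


E = m_water * (4.186 * dT + 2260) / 1000
= 61.05 * (4.186 * 66.15 + 2260) / 1000
= 154.8780 MJ

154.8780 MJ


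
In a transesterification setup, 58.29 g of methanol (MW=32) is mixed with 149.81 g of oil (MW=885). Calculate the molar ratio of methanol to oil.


Molar ratio = n_MeOH / n_oil = (MeOH/32) / (oil/885) = (MeOH * 885) / (32 * oil)
= (58.29 * 885) / (32 * 149.81)
= 10.7608

10.7608


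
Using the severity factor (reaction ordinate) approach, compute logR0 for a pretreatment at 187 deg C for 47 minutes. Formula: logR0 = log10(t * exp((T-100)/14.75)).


logR0 = log10(t * exp((T - 100) / 14.75))
= log10(47 * exp((187 - 100) / 14.75))
= 4.2337

4.2337


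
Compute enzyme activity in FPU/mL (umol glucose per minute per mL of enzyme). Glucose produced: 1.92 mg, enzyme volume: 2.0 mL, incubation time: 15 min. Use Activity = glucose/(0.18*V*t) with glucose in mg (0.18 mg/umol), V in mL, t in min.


Activity = glucose_mg / (0.18 mg/umol * V_mL * t_min)
= 1.92 / (0.18 * 2.0 * 15)
= 0.3556 FPU/mL

0.3556 FPU/mL


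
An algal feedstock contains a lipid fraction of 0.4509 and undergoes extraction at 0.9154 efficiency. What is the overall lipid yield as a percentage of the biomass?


Y = lipid_content * extraction_eff * 100
= 0.4509 * 0.9154 * 100
= 41.2754%

41.2754%


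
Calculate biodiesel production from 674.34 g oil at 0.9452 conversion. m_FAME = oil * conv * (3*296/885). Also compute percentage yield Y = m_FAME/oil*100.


m_FAME = oil * conv * (3 * 296 / 885) = oil * conv * (888/885)
= 674.34 * 0.9452 * 888 / 885
= 639.5468 g
Y = m_FAME / oil * 100 = conv * (888/885) * 100
= 0.9452 * 888 / 885 * 100
= 94.84%

639.5468 g FAME; Y = 94.84%


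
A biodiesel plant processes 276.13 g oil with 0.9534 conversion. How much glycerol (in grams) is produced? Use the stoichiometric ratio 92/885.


glycerol = oil * conv * (92/885)
= 276.13 * 0.9534 * 92 / 885
= 27.3674 g

27.3674 g


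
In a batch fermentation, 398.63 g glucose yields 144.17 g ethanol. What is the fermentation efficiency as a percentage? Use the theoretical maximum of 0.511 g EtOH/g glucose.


Fermentation efficiency = (actual / (0.511 * glucose)) * 100
= (144.17 / (0.511 * 398.63)) * 100
= 70.7757%

70.7757%


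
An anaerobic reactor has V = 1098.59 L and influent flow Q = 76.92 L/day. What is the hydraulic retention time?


HRT = V / Q
= 1098.59 / 76.92
= 14.2822 days

14.2822 days


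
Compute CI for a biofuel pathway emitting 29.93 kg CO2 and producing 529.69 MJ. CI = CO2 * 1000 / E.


CI = CO2 * 1000 / E
= 29.93 * 1000 / 529.69
= 56.5047 g CO2/MJ

56.5047 g CO2/MJ


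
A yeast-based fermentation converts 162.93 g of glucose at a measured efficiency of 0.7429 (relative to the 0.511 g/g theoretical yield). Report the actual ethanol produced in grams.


Actual ethanol: m = 0.511 * 162.93 * 0.7429
m = 61.8518 g

61.8518 g


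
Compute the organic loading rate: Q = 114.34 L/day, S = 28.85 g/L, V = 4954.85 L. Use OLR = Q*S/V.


OLR = Q * S / V
= 114.34 * 28.85 / 4954.85
= 0.6658 g/L/day

0.6658 g/L/day


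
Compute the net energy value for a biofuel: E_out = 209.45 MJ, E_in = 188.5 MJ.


NEV = E_out - E_in
= 209.45 - 188.5
= 20.9500 MJ

20.9500 MJ


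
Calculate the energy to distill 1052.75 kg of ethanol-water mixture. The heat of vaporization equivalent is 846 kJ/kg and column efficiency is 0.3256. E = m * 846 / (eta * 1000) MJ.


E = m * 846 / (eta * 1000)
= 1052.75 * 846 / (0.3256 * 1000)
= 2735.3394 MJ

2735.3394 MJ


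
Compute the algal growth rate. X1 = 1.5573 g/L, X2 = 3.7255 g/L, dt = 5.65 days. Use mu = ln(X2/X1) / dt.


mu = ln(X2/X1) / dt
= ln(3.7255/1.5573) / 5.65
= 0.1544 per day

0.1544 per day


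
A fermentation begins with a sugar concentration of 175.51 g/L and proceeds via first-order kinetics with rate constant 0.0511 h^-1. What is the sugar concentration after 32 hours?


S = S0 * exp(-k * t)
S = 175.51 * exp(-0.0511 * 32)
S = 34.2092 g/L

34.2092 g/L


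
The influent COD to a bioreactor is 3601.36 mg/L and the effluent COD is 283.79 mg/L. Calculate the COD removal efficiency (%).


eta = (COD_in - COD_out) / COD_in * 100
= (3601.36 - 283.79) / 3601.36 * 100
= 92.1199%

92.1199%


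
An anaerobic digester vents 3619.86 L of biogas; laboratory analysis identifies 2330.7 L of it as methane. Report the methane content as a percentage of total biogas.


CH4% = V_CH4 / V_total * 100
= 2330.7 / 3619.86 * 100
= 64.3865%

64.3865%


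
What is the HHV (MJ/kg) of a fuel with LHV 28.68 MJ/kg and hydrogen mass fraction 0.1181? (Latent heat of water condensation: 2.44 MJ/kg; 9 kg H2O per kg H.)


HHV = LHV + H_frac * 9 * 2.44
= 28.68 + 0.1181 * 9 * 2.44
= 31.2735 MJ/kg

31.2735 MJ/kg


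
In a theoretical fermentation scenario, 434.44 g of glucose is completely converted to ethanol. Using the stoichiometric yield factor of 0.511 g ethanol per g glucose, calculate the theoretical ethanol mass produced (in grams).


Theoretical ethanol yield: m_EtOH = 0.511 * m_glucose
m_EtOH = 0.511 * 434.44 = 221.9988 g

221.9988 g


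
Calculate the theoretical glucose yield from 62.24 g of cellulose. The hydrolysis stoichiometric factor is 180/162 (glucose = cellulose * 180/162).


glucose = cellulose * 180/162
= 62.24 * 180/162
= 69.1556 g

69.1556 g


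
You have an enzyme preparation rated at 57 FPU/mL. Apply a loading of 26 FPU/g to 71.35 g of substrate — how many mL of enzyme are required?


V = dosage * m_sub / activity
V = 26 * 71.35 / 57
V = 32.5456 mL

32.5456 mL


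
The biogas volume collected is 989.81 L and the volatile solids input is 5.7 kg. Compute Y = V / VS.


Y = V / VS
= 989.81 / 5.7
= 173.6509 L/kg VS

173.6509 L/kg VS


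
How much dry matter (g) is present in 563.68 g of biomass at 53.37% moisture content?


Wd = Ww * (1 - MC/100)
= 563.68 * (1 - 53.37/100)
= 262.8440 g

262.8440 g


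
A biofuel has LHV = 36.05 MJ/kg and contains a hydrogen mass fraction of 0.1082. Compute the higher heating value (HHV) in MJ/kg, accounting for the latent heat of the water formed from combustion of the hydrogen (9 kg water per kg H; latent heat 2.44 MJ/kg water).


HHV = LHV + H_frac * 9 * 2.44
= 36.05 + 0.1082 * 9 * 2.44
= 38.4261 MJ/kg

38.4261 MJ/kg


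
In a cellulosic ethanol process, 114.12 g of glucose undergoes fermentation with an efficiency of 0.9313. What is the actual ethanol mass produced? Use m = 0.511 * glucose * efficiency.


Actual ethanol: m = 0.511 * 114.12 * 0.9313
m = 54.3091 g

54.3091 g


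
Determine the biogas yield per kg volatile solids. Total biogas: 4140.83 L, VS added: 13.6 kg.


Y = V / VS
= 4140.83 / 13.6
= 304.4728 L/kg VS

304.4728 L/kg VS


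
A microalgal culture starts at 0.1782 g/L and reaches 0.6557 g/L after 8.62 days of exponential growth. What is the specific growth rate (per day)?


mu = ln(X2/X1) / dt
= ln(0.6557/0.1782) / 8.62
= 0.1511 per day

0.1511 per day


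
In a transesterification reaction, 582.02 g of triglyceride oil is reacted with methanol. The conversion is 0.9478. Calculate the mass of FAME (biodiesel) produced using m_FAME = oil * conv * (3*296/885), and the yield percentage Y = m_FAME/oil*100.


m_FAME = oil * conv * (3 * 296 / 885) = oil * conv * (888/885)
= 582.02 * 0.9478 * 888 / 885
= 553.5085 g
Y = m_FAME / oil * 100 = conv * (888/885) * 100
= 0.9478 * 888 / 885 * 100
= 95.10%

553.5085 g FAME; Y = 95.10%


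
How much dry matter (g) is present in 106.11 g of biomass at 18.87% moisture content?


Wd = Ww * (1 - MC/100)
= 106.11 * (1 - 18.87/100)
= 86.0870 g

86.0870 g


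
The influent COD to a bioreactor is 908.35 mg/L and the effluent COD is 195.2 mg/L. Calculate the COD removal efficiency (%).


eta = (COD_in - COD_out) / COD_in * 100
= (908.35 - 195.2) / 908.35 * 100
= 78.5105%

78.5105%


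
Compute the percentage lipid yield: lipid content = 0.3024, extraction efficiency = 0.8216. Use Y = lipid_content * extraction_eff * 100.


Y = lipid_content * extraction_eff * 100
= 0.3024 * 0.8216 * 100
= 24.8452%

24.8452%


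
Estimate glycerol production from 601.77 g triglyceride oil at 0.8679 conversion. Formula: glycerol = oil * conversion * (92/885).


glycerol = oil * conv * (92/885)
= 601.77 * 0.8679 * 92 / 885
= 54.2931 g

54.2931 g


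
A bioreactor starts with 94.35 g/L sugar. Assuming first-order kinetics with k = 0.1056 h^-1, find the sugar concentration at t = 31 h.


S = S0 * exp(-k * t)
S = 94.35 * exp(-0.1056 * 31)
S = 3.5730 g/L

3.5730 g/L


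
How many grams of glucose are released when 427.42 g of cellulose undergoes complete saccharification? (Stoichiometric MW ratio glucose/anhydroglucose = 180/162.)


glucose = cellulose * 180/162
= 427.42 * 180/162
= 474.9111 g

474.9111 g


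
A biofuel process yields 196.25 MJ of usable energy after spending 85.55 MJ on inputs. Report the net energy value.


NEV = E_out - E_in
= 196.25 - 85.55
= 110.7000 MJ

110.7000 MJ


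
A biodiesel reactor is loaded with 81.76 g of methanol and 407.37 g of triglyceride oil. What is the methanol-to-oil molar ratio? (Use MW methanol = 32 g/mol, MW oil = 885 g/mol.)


Molar ratio = n_MeOH / n_oil = (MeOH/32) / (oil/885) = (MeOH * 885) / (32 * oil)
= (81.76 * 885) / (32 * 407.37)
= 5.5507

5.5507


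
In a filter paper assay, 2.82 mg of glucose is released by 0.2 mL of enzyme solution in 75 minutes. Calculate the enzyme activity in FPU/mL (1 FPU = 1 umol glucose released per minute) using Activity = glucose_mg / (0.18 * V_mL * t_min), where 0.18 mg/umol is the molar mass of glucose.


Activity = glucose_mg / (0.18 mg/umol * V_mL * t_min)
= 2.82 / (0.18 * 0.2 * 75)
= 1.0444 FPU/mL

1.0444 FPU/mL


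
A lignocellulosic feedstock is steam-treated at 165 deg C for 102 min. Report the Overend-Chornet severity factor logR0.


logR0 = log10(t * exp((T - 100) / 14.75))
= log10(102 * exp((165 - 100) / 14.75))
= 3.9224

3.9224


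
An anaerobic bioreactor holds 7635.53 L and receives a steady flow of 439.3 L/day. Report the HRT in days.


HRT = V / Q
= 7635.53 / 439.3
= 17.3811 days

17.3811 days


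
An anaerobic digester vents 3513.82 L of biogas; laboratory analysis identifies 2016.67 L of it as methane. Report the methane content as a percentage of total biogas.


CH4% = V_CH4 / V_total * 100
= 2016.67 / 3513.82 * 100
= 57.3925%

57.3925%


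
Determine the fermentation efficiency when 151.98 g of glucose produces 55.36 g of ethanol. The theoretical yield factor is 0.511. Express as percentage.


Fermentation efficiency = (actual / (0.511 * glucose)) * 100
= (55.36 / (0.511 * 151.98)) * 100
= 71.2835%

71.2835%


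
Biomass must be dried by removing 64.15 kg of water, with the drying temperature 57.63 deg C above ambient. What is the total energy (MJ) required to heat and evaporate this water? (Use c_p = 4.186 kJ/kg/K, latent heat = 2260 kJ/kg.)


E = m_water * (4.186 * dT + 2260) / 1000
= 64.15 * (4.186 * 57.63 + 2260) / 1000
= 160.4545 MJ

160.4545 MJ


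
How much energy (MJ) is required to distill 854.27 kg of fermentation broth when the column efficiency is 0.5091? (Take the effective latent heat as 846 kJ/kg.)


E = m * 846 / (eta * 1000)
= 854.27 * 846 / (0.5091 * 1000)
= 1419.5883 MJ

1419.5883 MJ


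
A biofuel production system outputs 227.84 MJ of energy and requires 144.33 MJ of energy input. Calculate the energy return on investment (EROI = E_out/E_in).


EROI = E_out / E_in
= 227.84 / 144.33
= 1.5786

1.5786


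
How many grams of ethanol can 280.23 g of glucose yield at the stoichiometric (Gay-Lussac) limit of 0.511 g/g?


Theoretical ethanol yield: m_EtOH = 0.511 * m_glucose
m_EtOH = 0.511 * 280.23 = 143.1975 g

143.1975 g


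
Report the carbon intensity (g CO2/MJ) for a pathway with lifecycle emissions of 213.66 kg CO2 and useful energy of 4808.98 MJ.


CI = CO2 * 1000 / E
= 213.66 * 1000 / 4808.98
= 44.4294 g CO2/MJ

44.4294 g CO2/MJ


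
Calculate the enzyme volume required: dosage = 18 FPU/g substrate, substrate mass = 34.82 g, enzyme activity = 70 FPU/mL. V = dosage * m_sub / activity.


V = dosage * m_sub / activity
V = 18 * 34.82 / 70
V = 8.9537 mL

8.9537 mL


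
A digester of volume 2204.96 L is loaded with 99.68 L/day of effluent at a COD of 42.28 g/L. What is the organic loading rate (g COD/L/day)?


OLR = Q * S / V
= 99.68 * 42.28 / 2204.96
= 1.9114 g/L/day

1.9114 g/L/day


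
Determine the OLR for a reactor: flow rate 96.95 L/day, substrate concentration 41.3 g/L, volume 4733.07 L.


OLR = Q * S / V
= 96.95 * 41.3 / 4733.07
= 0.8460 g/L/day

0.8460 g/L/day


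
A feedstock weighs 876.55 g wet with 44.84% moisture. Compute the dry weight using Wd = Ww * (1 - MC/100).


Wd = Ww * (1 - MC/100)
= 876.55 * (1 - 44.84/100)
= 483.5050 g

483.5050 g


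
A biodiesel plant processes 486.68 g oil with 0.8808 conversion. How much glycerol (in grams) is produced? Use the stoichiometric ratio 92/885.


glycerol = oil * conv * (92/885)
= 486.68 * 0.8808 * 92 / 885
= 44.5621 g

44.5621 g


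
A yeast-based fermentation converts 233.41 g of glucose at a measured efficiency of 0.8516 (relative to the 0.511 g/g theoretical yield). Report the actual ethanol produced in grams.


Actual ethanol: m = 0.511 * 233.41 * 0.8516
m = 101.5725 g

101.5725 g


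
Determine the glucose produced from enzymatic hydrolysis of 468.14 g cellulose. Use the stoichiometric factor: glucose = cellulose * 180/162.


glucose = cellulose * 180/162
= 468.14 * 180/162
= 520.1556 g

520.1556 g


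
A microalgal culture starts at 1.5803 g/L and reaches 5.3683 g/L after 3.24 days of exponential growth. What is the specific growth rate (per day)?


mu = ln(X2/X1) / dt
= ln(5.3683/1.5803) / 3.24
= 0.3774 per day

0.3774 per day


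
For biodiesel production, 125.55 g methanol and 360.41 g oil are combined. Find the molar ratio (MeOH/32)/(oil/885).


Molar ratio = n_MeOH / n_oil = (MeOH/32) / (oil/885) = (MeOH * 885) / (32 * oil)
= (125.55 * 885) / (32 * 360.41)
= 9.6341

9.6341


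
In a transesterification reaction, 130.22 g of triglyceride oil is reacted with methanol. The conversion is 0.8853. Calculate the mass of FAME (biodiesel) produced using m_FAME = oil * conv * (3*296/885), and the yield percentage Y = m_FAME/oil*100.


m_FAME = oil * conv * (3 * 296 / 885) = oil * conv * (888/885)
= 130.22 * 0.8853 * 888 / 885
= 115.6746 g
Y = m_FAME / oil * 100 = conv * (888/885) * 100
= 0.8853 * 888 / 885 * 100
= 88.83%

115.6746 g FAME; Y = 88.83%


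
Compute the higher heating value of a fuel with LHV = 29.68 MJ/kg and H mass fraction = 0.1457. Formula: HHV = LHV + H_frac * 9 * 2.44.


HHV = LHV + H_frac * 9 * 2.44
= 29.68 + 0.1457 * 9 * 2.44
= 32.8796 MJ/kg

32.8796 MJ/kg


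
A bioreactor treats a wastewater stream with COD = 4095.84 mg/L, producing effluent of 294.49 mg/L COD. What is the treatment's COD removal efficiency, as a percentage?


eta = (COD_in - COD_out) / COD_in * 100
= (4095.84 - 294.49) / 4095.84 * 100
= 92.8100%

92.8100%


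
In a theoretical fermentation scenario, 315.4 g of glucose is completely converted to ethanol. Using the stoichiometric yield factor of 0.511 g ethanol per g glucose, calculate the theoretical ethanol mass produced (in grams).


Theoretical ethanol yield: m_EtOH = 0.511 * m_glucose
m_EtOH = 0.511 * 315.4 = 161.1694 g

161.1694 g


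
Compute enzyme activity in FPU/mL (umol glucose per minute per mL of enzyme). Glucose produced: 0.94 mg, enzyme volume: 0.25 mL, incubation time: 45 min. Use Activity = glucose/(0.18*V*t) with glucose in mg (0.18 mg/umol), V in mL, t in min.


Activity = glucose_mg / (0.18 mg/umol * V_mL * t_min)
= 0.94 / (0.18 * 0.25 * 45)
= 0.4642 FPU/mL

0.4642 FPU/mL


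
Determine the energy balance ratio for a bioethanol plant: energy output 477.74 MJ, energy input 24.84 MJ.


EROI = E_out / E_in
= 477.74 / 24.84
= 19.2327

19.2327


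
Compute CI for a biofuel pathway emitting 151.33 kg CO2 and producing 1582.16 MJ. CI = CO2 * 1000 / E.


CI = CO2 * 1000 / E
= 151.33 * 1000 / 1582.16
= 95.6477 g CO2/MJ

95.6477 g CO2/MJ


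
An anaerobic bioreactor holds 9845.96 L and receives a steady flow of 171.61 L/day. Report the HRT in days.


HRT = V / Q
= 9845.96 / 171.61
= 57.3740 days

57.3740 days


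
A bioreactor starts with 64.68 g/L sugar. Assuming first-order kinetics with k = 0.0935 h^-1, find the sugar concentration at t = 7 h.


S = S0 * exp(-k * t)
S = 64.68 * exp(-0.0935 * 7)
S = 33.6143 g/L

33.6143 g/L


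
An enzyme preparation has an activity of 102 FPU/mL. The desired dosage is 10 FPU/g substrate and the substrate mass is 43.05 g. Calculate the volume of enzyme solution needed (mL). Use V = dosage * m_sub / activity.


V = dosage * m_sub / activity
V = 10 * 43.05 / 102
V = 4.2206 mL

4.2206 mL


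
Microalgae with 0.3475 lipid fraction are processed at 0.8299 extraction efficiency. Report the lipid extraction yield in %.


Y = lipid_content * extraction_eff * 100
= 0.3475 * 0.8299 * 100
= 28.8390%

28.8390%


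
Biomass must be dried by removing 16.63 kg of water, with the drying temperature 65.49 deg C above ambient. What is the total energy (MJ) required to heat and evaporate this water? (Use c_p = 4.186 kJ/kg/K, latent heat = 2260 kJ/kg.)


E = m_water * (4.186 * dT + 2260) / 1000
= 16.63 * (4.186 * 65.49 + 2260) / 1000
= 42.1428 MJ

42.1428 MJ


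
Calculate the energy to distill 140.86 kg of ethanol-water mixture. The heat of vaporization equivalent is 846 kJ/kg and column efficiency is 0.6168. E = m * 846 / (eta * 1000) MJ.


E = m * 846 / (eta * 1000)
= 140.86 * 846 / (0.6168 * 1000)
= 193.2029 MJ

193.2029 MJ


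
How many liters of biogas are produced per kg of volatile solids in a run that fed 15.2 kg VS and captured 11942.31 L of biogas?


Y = V / VS
= 11942.31 / 15.2
= 785.6783 L/kg VS

785.6783 L/kg VS


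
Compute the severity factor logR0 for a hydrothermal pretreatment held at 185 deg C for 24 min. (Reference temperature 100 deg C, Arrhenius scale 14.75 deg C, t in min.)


logR0 = log10(t * exp((T - 100) / 14.75))
= log10(24 * exp((185 - 100) / 14.75))
= 3.8829

3.8829


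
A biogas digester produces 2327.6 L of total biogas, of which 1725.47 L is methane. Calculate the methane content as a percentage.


CH4% = V_CH4 / V_total * 100
= 1725.47 / 2327.6 * 100
= 74.1309%

74.1309%


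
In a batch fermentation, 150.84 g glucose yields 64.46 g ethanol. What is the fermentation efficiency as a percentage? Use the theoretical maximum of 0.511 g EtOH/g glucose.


Fermentation efficiency = (actual / (0.511 * glucose)) * 100
= (64.46 / (0.511 * 150.84)) * 100
= 83.6282%

83.6282%


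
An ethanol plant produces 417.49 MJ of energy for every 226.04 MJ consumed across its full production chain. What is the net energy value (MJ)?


NEV = E_out - E_in
= 417.49 - 226.04
= 191.4500 MJ

191.4500 MJ


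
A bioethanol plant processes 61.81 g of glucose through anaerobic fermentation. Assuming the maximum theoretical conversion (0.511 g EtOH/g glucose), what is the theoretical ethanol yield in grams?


Theoretical ethanol yield: m_EtOH = 0.511 * m_glucose
m_EtOH = 0.511 * 61.81 = 31.5849 g

31.5849 g


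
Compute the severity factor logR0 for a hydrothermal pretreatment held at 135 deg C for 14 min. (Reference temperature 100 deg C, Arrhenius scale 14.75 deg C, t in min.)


logR0 = log10(t * exp((T - 100) / 14.75))
= log10(14 * exp((135 - 100) / 14.75))
= 2.1767

2.1767


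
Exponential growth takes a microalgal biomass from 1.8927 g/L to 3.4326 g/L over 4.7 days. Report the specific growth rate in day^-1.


mu = ln(X2/X1) / dt
= ln(3.4326/1.8927) / 4.7
= 0.1267 per day

0.1267 per day


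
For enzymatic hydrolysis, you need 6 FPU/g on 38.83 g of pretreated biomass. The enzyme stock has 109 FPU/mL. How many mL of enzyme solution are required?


V = dosage * m_sub / activity
V = 6 * 38.83 / 109
V = 2.1374 mL

2.1374 mL


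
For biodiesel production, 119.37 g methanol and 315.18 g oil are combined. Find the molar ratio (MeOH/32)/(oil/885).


Molar ratio = n_MeOH / n_oil = (MeOH/32) / (oil/885) = (MeOH * 885) / (32 * oil)
= (119.37 * 885) / (32 * 315.18)
= 10.4744

10.4744


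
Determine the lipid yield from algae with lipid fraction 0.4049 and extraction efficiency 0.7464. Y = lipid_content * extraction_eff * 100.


Y = lipid_content * extraction_eff * 100
= 0.4049 * 0.7464 * 100
= 30.2217%

30.2217%


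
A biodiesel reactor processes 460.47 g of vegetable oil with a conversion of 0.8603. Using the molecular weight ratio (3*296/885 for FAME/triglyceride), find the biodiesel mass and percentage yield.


m_FAME = oil * conv * (3 * 296 / 885) = oil * conv * (888/885)
= 460.47 * 0.8603 * 888 / 885
= 397.4852 g
Y = m_FAME / oil * 100 = conv * (888/885) * 100
= 0.8603 * 888 / 885 * 100
= 86.32%

397.4852 g FAME; Y = 86.32%


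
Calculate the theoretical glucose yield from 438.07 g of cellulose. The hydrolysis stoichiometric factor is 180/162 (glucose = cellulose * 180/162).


glucose = cellulose * 180/162
= 438.07 * 180/162
= 486.7444 g

486.7444 g


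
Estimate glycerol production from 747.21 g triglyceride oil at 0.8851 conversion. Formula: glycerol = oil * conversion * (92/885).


glycerol = oil * conv * (92/885)
= 747.21 * 0.8851 * 92 / 885
= 68.7511 g

68.7511 g


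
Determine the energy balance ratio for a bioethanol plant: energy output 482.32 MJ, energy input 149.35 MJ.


EROI = E_out / E_in
= 482.32 / 149.35
= 3.2295

3.2295


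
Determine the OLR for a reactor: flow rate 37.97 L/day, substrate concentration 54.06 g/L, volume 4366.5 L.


OLR = Q * S / V
= 37.97 * 54.06 / 4366.5
= 0.4701 g/L/day

0.4701 g/L/day


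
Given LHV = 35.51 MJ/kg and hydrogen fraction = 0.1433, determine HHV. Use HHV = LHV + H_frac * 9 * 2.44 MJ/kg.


HHV = LHV + H_frac * 9 * 2.44
= 35.51 + 0.1433 * 9 * 2.44
= 38.6569 MJ/kg

38.6569 MJ/kg


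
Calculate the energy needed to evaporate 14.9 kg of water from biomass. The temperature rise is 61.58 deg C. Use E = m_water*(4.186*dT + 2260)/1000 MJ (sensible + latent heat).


E = m_water * (4.186 * dT + 2260) / 1000
= 14.9 * (4.186 * 61.58 + 2260) / 1000
= 37.5148 MJ

37.5148 MJ


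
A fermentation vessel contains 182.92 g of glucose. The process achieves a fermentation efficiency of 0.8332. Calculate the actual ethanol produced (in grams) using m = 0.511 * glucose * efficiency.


Actual ethanol: m = 0.511 * 182.92 * 0.8332
m = 77.8810 g

77.8810 g


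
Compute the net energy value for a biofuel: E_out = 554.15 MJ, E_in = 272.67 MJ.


NEV = E_out - E_in
= 554.15 - 272.67
= 281.4800 MJ

281.4800 MJ


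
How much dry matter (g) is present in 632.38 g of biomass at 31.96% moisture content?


Wd = Ww * (1 - MC/100)
= 632.38 * (1 - 31.96/100)
= 430.2714 g

430.2714 g


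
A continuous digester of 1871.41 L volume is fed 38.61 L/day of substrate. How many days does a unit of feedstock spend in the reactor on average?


HRT = V / Q
= 1871.41 / 38.61
= 48.4696 days

48.4696 days


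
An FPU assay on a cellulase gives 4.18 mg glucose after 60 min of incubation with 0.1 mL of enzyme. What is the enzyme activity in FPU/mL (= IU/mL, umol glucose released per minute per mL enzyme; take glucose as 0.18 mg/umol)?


Activity = glucose_mg / (0.18 mg/umol * V_mL * t_min)
= 4.18 / (0.18 * 0.1 * 60)
= 3.8704 FPU/mL

3.8704 FPU/mL


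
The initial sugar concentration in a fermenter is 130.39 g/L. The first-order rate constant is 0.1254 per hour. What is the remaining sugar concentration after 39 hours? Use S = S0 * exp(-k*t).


S = S0 * exp(-k * t)
S = 130.39 * exp(-0.1254 * 39)
S = 0.9801 g/L

0.9801 g/L


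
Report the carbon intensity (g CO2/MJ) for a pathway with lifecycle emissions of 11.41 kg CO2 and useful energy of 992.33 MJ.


CI = CO2 * 1000 / E
= 11.41 * 1000 / 992.33
= 11.4982 g CO2/MJ

11.4982 g CO2/MJ


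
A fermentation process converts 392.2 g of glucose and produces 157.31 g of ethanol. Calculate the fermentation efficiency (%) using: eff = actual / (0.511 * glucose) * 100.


Fermentation efficiency = (actual / (0.511 * glucose)) * 100
= (157.31 / (0.511 * 392.2)) * 100
= 78.4924%

78.4924%


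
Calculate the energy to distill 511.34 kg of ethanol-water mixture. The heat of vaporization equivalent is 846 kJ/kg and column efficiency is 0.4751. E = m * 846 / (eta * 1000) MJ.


E = m * 846 / (eta * 1000)
= 511.34 * 846 / (0.4751 * 1000)
= 910.5318 MJ

910.5318 MJ


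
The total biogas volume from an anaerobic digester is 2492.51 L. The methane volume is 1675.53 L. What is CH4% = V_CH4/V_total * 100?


CH4% = V_CH4 / V_total * 100
= 1675.53 / 2492.51 * 100
= 67.2226%

67.2226%


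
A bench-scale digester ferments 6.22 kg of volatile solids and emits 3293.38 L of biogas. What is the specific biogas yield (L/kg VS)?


Y = V / VS
= 3293.38 / 6.22
= 529.4823 L/kg VS

529.4823 L/kg VS


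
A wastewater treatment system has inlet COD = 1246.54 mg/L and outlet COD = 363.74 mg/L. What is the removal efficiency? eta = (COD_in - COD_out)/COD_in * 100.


eta = (COD_in - COD_out) / COD_in * 100
= (1246.54 - 363.74) / 1246.54 * 100
= 70.8200%

70.8200%


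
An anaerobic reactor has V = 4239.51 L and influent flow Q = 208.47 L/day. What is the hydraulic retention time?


HRT = V / Q
= 4239.51 / 208.47
= 20.3363 days

20.3363 days


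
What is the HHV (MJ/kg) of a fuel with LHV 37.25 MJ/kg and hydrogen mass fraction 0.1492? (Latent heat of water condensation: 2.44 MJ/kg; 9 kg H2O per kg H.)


HHV = LHV + H_frac * 9 * 2.44
= 37.25 + 0.1492 * 9 * 2.44
= 40.5264 MJ/kg

40.5264 MJ/kg


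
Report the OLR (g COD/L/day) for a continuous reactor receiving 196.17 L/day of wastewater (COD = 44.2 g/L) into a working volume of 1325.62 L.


OLR = Q * S / V
= 196.17 * 44.2 / 1325.62
= 6.5409 g/L/day

6.5409 g/L/day


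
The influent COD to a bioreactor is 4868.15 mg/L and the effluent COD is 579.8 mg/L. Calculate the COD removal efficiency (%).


eta = (COD_in - COD_out) / COD_in * 100
= (4868.15 - 579.8) / 4868.15 * 100
= 88.0899%

88.0899%


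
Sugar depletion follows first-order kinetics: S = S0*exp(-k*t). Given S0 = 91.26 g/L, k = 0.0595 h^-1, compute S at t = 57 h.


S = S0 * exp(-k * t)
S = 91.26 * exp(-0.0595 * 57)
S = 3.0716 g/L

3.0716 g/L


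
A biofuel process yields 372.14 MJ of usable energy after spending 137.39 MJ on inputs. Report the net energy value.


NEV = E_out - E_in
= 372.14 - 137.39
= 234.7500 MJ

234.7500 MJ


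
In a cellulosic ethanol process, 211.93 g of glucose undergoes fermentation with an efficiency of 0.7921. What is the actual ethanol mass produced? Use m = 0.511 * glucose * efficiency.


Actual ethanol: m = 0.511 * 211.93 * 0.7921
m = 85.7814 g

85.7814 g


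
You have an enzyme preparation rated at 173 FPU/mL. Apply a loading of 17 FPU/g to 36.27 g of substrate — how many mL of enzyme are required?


V = dosage * m_sub / activity
V = 17 * 36.27 / 173
V = 3.5641 mL

3.5641 mL


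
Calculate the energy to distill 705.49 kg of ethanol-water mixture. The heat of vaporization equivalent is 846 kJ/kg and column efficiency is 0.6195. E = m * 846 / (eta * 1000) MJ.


E = m * 846 / (eta * 1000)
= 705.49 * 846 / (0.6195 * 1000)
= 963.4294 MJ

963.4294 MJ


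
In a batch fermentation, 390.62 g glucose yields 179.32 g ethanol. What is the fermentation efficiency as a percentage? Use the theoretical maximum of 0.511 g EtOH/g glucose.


Fermentation efficiency = (actual / (0.511 * glucose)) * 100
= (179.32 / (0.511 * 390.62)) * 100
= 89.8366%

89.8366%


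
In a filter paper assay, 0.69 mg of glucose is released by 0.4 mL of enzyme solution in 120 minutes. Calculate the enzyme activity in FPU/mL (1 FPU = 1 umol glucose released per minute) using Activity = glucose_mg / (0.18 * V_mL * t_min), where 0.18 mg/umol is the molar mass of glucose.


Activity = glucose_mg / (0.18 mg/umol * V_mL * t_min)
= 0.69 / (0.18 * 0.4 * 120)
= 0.0799 FPU/mL

0.0799 FPU/mL


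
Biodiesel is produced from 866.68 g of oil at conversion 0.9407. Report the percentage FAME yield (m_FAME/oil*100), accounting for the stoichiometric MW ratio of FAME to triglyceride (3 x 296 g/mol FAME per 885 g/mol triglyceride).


m_FAME = oil * conv * (3 * 296 / 885) = oil * conv * (888/885)
= 866.68 * 0.9407 * 888 / 885
= 818.0496 g
Y = m_FAME / oil * 100 = conv * (888/885) * 100
= 0.9407 * 888 / 885 * 100
= 94.39%

94.39%


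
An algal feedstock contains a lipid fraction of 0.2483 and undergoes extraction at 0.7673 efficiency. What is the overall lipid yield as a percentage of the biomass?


Y = lipid_content * extraction_eff * 100
= 0.2483 * 0.7673 * 100
= 19.0521%

19.0521%


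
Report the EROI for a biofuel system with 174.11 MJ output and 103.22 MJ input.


EROI = E_out / E_in
= 174.11 / 103.22
= 1.6868

1.6868


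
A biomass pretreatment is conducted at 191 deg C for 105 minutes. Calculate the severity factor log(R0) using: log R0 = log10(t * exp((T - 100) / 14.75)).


logR0 = log10(t * exp((T - 100) / 14.75))
= log10(105 * exp((191 - 100) / 14.75))
= 4.7006

4.7006


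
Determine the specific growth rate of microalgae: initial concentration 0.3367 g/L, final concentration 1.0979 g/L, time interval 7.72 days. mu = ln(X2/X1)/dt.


mu = ln(X2/X1) / dt
= ln(1.0979/0.3367) / 7.72
= 0.1531 per day

0.1531 per day


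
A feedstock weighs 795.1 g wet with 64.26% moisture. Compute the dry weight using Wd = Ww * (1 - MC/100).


Wd = Ww * (1 - MC/100)
= 795.1 * (1 - 64.26/100)
= 284.1687 g

284.1687 g


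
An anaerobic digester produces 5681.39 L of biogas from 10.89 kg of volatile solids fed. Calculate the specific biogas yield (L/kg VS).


Y = V / VS
= 5681.39 / 10.89
= 521.7071 L/kg VS

521.7071 L/kg VS


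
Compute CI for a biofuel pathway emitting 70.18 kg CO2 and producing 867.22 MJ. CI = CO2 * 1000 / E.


CI = CO2 * 1000 / E
= 70.18 * 1000 / 867.22
= 80.9253 g CO2/MJ

80.9253 g CO2/MJ


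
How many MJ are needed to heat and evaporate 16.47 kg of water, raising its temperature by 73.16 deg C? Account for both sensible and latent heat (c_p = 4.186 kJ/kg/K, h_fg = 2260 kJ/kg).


E = m_water * (4.186 * dT + 2260) / 1000
= 16.47 * (4.186 * 73.16 + 2260) / 1000
= 42.2661 MJ

42.2661 MJ


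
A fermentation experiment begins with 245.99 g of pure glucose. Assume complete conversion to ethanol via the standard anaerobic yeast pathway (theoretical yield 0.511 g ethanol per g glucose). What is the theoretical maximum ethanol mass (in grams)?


Theoretical ethanol yield: m_EtOH = 0.511 * m_glucose
m_EtOH = 0.511 * 245.99 = 125.7009 g

125.7009 g


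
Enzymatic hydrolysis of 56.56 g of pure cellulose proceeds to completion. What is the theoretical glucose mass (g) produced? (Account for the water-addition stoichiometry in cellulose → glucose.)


glucose = cellulose * 180/162
= 56.56 * 180/162
= 62.8444 g

62.8444 g


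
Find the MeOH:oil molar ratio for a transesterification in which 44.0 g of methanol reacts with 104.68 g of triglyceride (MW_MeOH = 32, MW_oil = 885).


Molar ratio = n_MeOH / n_oil = (MeOH/32) / (oil/885) = (MeOH * 885) / (32 * oil)
= (44.0 * 885) / (32 * 104.68)
= 11.6247

11.6247


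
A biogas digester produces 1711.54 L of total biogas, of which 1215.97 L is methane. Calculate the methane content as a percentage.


CH4% = V_CH4 / V_total * 100
= 1215.97 / 1711.54 * 100
= 71.0454%

71.0454%


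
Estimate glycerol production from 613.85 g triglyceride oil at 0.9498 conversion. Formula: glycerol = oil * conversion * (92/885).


glycerol = oil * conv * (92/885)
= 613.85 * 0.9498 * 92 / 885
= 60.6093 g

60.6093 g


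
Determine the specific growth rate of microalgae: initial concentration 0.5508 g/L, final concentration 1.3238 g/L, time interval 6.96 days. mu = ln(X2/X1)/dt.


mu = ln(X2/X1) / dt
= ln(1.3238/0.5508) / 6.96
= 0.1260 per day

0.1260 per day


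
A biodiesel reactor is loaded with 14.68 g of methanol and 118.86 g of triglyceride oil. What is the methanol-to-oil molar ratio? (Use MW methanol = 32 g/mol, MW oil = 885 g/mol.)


Molar ratio = n_MeOH / n_oil = (MeOH/32) / (oil/885) = (MeOH * 885) / (32 * oil)
= (14.68 * 885) / (32 * 118.86)
= 3.4157

3.4157


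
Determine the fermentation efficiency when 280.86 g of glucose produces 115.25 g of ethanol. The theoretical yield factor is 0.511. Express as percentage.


Fermentation efficiency = (actual / (0.511 * glucose)) * 100
= (115.25 / (0.511 * 280.86)) * 100
= 80.3027%

80.3027%


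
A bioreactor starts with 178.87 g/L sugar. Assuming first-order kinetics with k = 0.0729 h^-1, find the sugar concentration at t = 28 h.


S = S0 * exp(-k * t)
S = 178.87 * exp(-0.0729 * 28)
S = 23.2303 g/L

23.2303 g/L


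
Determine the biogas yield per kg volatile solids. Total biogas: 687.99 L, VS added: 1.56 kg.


Y = V / VS
= 687.99 / 1.56
= 441.0192 L/kg VS

441.0192 L/kg VS


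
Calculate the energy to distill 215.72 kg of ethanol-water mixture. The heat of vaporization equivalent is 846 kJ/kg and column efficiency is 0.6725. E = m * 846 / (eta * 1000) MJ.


E = m * 846 / (eta * 1000)
= 215.72 * 846 / (0.6725 * 1000)
= 271.3742 MJ

271.3742 MJ


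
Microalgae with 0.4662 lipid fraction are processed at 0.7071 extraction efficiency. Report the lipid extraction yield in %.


Y = lipid_content * extraction_eff * 100
= 0.4662 * 0.7071 * 100
= 32.9650%

32.9650%


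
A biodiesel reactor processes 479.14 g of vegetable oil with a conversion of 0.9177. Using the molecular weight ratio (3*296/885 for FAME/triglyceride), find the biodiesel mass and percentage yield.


m_FAME = oil * conv * (3 * 296 / 885) = oil * conv * (888/885)
= 479.14 * 0.9177 * 888 / 885
= 441.1973 g
Y = m_FAME / oil * 100 = conv * (888/885) * 100
= 0.9177 * 888 / 885 * 100
= 92.08%

441.1973 g FAME; Y = 92.08%


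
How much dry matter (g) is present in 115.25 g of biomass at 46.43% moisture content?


Wd = Ww * (1 - MC/100)
= 115.25 * (1 - 46.43/100)
= 61.7394 g

61.7394 g


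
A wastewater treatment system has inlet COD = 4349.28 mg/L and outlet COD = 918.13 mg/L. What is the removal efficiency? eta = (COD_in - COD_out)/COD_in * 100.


eta = (COD_in - COD_out) / COD_in * 100
= (4349.28 - 918.13) / 4349.28 * 100
= 78.8901%

78.8901%


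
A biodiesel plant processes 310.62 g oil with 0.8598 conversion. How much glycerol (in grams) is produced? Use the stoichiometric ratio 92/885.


glycerol = oil * conv * (92/885)
= 310.62 * 0.8598 * 92 / 885
= 27.7633 g

27.7633 g


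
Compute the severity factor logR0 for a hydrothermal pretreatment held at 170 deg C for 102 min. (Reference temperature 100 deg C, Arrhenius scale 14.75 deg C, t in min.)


logR0 = log10(t * exp((T - 100) / 14.75))
= log10(102 * exp((170 - 100) / 14.75))
= 4.0697

4.0697


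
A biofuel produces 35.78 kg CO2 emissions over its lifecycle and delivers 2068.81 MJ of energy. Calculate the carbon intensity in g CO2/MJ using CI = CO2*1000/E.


CI = CO2 * 1000 / E
= 35.78 * 1000 / 2068.81
= 17.2950 g CO2/MJ

17.2950 g CO2/MJ


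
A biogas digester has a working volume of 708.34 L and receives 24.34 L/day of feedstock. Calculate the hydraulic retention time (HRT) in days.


HRT = V / Q
= 708.34 / 24.34
= 29.1019 days

29.1019 days


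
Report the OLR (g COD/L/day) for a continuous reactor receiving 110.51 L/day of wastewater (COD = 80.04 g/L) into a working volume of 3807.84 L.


OLR = Q * S / V
= 110.51 * 80.04 / 3807.84
= 2.3229 g/L/day

2.3229 g/L/day


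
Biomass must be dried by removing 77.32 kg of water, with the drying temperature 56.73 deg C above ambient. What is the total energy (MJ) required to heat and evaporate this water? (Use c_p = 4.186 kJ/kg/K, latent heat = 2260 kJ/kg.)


E = m_water * (4.186 * dT + 2260) / 1000
= 77.32 * (4.186 * 56.73 + 2260) / 1000
= 193.1045 MJ

193.1045 MJ


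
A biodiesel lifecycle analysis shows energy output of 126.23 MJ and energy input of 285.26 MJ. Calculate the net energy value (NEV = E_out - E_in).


NEV = E_out - E_in
= 126.23 - 285.26
= -159.0300 MJ

-159.0300 MJ


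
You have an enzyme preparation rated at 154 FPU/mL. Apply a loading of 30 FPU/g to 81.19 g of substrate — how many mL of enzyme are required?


V = dosage * m_sub / activity
V = 30 * 81.19 / 154
V = 15.8162 mL

15.8162 mL


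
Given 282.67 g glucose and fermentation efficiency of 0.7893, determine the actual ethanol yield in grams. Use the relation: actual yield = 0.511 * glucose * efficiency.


Actual ethanol: m = 0.511 * 282.67 * 0.7893
m = 114.0099 g

114.0099 g


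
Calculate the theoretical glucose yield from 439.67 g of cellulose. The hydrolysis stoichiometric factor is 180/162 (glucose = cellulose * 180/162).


glucose = cellulose * 180/162
= 439.67 * 180/162
= 488.5222 g

488.5222 g


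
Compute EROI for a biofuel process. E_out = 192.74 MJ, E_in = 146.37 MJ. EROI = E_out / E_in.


EROI = E_out / E_in
= 192.74 / 146.37
= 1.3168

1.3168


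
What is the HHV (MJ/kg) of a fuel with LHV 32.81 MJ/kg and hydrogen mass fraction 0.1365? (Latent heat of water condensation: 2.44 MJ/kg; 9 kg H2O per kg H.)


HHV = LHV + H_frac * 9 * 2.44
= 32.81 + 0.1365 * 9 * 2.44
= 35.8075 MJ/kg

35.8075 MJ/kg


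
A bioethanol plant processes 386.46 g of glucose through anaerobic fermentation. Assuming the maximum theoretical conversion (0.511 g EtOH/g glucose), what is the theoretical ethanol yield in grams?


Theoretical ethanol yield: m_EtOH = 0.511 * m_glucose
m_EtOH = 0.511 * 386.46 = 197.4811 g

197.4811 g


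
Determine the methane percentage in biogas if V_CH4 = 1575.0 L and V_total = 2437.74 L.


CH4% = V_CH4 / V_total * 100
= 1575.0 / 2437.74 * 100
= 64.6090%

64.6090%


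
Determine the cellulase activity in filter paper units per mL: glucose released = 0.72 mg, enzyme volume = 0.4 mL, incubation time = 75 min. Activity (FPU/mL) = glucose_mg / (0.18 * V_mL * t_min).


Activity = glucose_mg / (0.18 mg/umol * V_mL * t_min)
= 0.72 / (0.18 * 0.4 * 75)
= 0.1333 FPU/mL

0.1333 FPU/mL


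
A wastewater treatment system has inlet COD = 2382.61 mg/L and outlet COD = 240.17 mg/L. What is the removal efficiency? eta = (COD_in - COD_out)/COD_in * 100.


eta = (COD_in - COD_out) / COD_in * 100
= (2382.61 - 240.17) / 2382.61 * 100
= 89.9199%

89.9199%


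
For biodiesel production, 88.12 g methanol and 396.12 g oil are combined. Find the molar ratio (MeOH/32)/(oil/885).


Molar ratio = n_MeOH / n_oil = (MeOH/32) / (oil/885) = (MeOH * 885) / (32 * oil)
= (88.12 * 885) / (32 * 396.12)
= 6.1523

6.1523


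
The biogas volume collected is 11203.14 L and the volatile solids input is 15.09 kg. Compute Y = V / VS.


Y = V / VS
= 11203.14 / 15.09
= 742.4215 L/kg VS

742.4215 L/kg VS


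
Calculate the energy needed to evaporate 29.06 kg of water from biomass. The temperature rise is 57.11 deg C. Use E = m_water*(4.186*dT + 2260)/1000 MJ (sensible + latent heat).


E = m_water * (4.186 * dT + 2260) / 1000
= 29.06 * (4.186 * 57.11 + 2260) / 1000
= 72.6228 MJ

72.6228 MJ


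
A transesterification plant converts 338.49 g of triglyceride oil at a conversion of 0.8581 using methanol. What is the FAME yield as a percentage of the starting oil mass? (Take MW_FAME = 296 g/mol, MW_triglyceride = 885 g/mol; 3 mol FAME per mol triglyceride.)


m_FAME = oil * conv * (3 * 296 / 885) = oil * conv * (888/885)
= 338.49 * 0.8581 * 888 / 885
= 291.4429 g
Y = m_FAME / oil * 100 = conv * (888/885) * 100
= 0.8581 * 888 / 885 * 100
= 86.10%

86.10%
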